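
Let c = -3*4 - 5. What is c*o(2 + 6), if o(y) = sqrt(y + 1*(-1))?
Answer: -17*sqrt(7) ≈ -44.978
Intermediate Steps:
o(y) = sqrt(-1 + y) (o(y) = sqrt(y - 1) = sqrt(-1 + y))
c = -17 (c = -12 - 5 = -17)
c*o(2 + 6) = -17*sqrt(-1 + (2 + 6)) = -17*sqrt(-1 + 8) = -17*sqrt(7)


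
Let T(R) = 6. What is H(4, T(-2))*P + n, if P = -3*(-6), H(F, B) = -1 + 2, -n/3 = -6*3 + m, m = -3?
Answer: 81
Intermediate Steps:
n = 63 (n = -3*(-6*3 - 3) = -3*(-18 - 3) = -3*(-21) = 63)
H(F, B) = 1
P = 18
H(4, T(-2))*P + n = 1*18 + 63 = 18 + 63 = 81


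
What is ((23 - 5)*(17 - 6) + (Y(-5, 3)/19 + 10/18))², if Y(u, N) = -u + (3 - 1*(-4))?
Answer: 1160151721/29241 ≈ 39676.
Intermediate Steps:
Y(u, N) = 7 - u (Y(u, N) = -u + (3 + 4) = -u + 7 = 7 - u)
((23 - 5)*(17 - 6) + (Y(-5, 3)/19 + 10/18))² = ((23 - 5)*(17 - 6) + ((7 - 1*(-5))/19 + 10/18))² = (18*11 + ((7 + 5)*(1/19) + 10*(1/18)))² = (198 + (12*(1/19) + 5/9))² = (198 + (12/19 + 5/9))² = (198 + 203/171)² = (34061/171)² = 1160151721/29241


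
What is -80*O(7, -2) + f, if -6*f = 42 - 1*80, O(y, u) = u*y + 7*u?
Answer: 6739/3 ≈ 2246.3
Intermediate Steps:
O(y, u) = 7*u + u*y
f = 19/3 (f = -(42 - 1*80)/6 = -(42 - 80)/6 = -1/6*(-38) = 19/3 ≈ 6.3333)
-80*O(7, -2) + f = -(-160)*(7 + 7) + 19/3 = -(-160)*14 + 19/3 = -80*(-28) + 19/3 = 2240 + 19/3 = 6739/3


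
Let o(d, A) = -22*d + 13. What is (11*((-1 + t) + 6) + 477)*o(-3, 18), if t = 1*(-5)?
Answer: 37683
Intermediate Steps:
t = -5
o(d, A) = 13 - 22*d
(11*((-1 + t) + 6) + 477)*o(-3, 18) = (11*((-1 - 5) + 6) + 477)*(13 - 22*(-3)) = (11*(-6 + 6) + 477)*(13 + 66) = (11*0 + 477)*79 = (0 + 477)*79 = 477*79 = 37683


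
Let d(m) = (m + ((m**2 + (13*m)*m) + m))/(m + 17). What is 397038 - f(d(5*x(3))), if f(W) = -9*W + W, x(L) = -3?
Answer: 409518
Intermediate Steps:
d(m) = (2*m + 14*m**2)/(17 + m) (d(m) = (m + ((m**2 + 13*m**2) + m))/(17 + m) = (m + (14*m**2 + m))/(17 + m) = (m + (m + 14*m**2))/(17 + m) = (2*m + 14*m**2)/(17 + m))
f(W) = -8*W
397038 - f(d(5*x(3))) = 397038 - (-8)*2*(5*(-3))*(1 + 7*(5*(-3)))/(17 + 5*(-3)) = 397038 - (-8)*2*(-15)*(1 + 7*(-15))/(17 - 15) = 397038 - (-8)*2*(-15)*(1 - 105)/2 = 397038 - (-8)*2*(-15)*(1/2)*(-104) = 397038 - (-8)*1560 = 397038 - 1*(-12480) = 397038 + 12480 = 409518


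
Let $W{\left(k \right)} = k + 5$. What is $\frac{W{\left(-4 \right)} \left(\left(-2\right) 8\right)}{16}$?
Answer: $-1$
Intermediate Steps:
$W{\left(k \right)} = 5 + k$
$\frac{W{\left(-4 \right)} \left(\left(-2\right) 8\right)}{16} = \frac{\left(5 - 4\right) \left(\left(-2\right) 8\right)}{16} = 1 \left(-16\right) \frac{1}{16} = \left(-16\right) \frac{1}{16} = -1$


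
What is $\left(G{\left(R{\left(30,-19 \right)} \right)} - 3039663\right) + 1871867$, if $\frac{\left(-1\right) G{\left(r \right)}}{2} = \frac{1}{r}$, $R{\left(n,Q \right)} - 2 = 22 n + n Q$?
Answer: $- \frac{53718617}{46} \approx -1.1678 \cdot 10^{6}$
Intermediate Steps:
$R{\left(n,Q \right)} = 2 + 22 n + Q n$ ($R{\left(n,Q \right)} = 2 + \left(22 n + n Q\right) = 2 + \left(22 n + Q n\right) = 2 + 22 n + Q n$)
$G{\left(r \right)} = - \frac{2}{r}$
$\left(G{\left(R{\left(30,-19 \right)} \right)} - 3039663\right) + 1871867 = \left(- \frac{2}{2 + 22 \cdot 30 - 570} - 3039663\right) + 1871867 = \left(- \frac{2}{2 + 660 - 570} - 3039663\right) + 1871867 = \left(- \frac{2}{92} - 3039663\right) + 1871867 = \left(\left(-2\right) \frac{1}{92} - 3039663\right) + 1871867 = \left(- \frac{1}{46} - 3039663\right) + 1871867 = - \frac{139824499}{46} + 1871867 = - \frac{53718617}{46}$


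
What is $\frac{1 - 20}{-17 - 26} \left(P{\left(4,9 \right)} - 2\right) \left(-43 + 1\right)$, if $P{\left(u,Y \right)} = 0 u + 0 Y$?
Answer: $\frac{1596}{43} \approx 37.116$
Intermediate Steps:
$P{\left(u,Y \right)} = 0$ ($P{\left(u,Y \right)} = 0 + 0 = 0$)
$\frac{1 - 20}{-17 - 26} \left(P{\left(4,9 \right)} - 2\right) \left(-43 + 1\right) = \frac{1 - 20}{-17 - 26} \left(0 - 2\right) \left(-43 + 1\right) = - \frac{19}{-43} \left(\left(-2\right) \left(-42\right)\right) = \left(-19\right) \left(- \frac{1}{43}\right) 84 = \frac{19}{43} \cdot 84 = \frac{1596}{43}$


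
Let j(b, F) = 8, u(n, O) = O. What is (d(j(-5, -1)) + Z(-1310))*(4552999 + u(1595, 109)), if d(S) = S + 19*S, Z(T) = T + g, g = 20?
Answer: -5145012040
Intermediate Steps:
Z(T) = 20 + T (Z(T) = T + 20 = 20 + T)
d(S) = 20*S
(d(j(-5, -1)) + Z(-1310))*(4552999 + u(1595, 109)) = (20*8 + (20 - 1310))*(4552999 + 109) = (160 - 1290)*4553108 = -1130*4553108 = -5145012040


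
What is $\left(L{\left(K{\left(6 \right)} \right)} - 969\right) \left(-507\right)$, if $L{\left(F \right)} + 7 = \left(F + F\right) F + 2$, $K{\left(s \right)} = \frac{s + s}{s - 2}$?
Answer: $484692$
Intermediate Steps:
$K{\left(s \right)} = \frac{2 s}{-2 + s}$
$L{\left(F \right)} = -5 + 2 F^{2}$ ($L{\left(F \right)} = -7 + \left(\left(F + F\right) F + 2\right) = -7 + \left(2 F F + 2\right) = -7 + \left(2 F^{2} + 2\right) = -7 + \left(2 + 2 F^{2}\right) = -5 + 2 F^{2}$)
$\left(L{\left(K{\left(6 \right)} \right)} - 969\right) \left(-507\right) = \left(\left(-5 + 2 \left(2 \cdot 6 \frac{1}{-2 + 6}\right)^{2}\right) - 969\right) \left(-507\right) = \left(\left(-5 + 2 \left(2 \cdot 6 \cdot \frac{1}{4}\right)^{2}\right) - 969\right) \left(-507\right) = \left(\left(-5 + 2 \cdot 3^{2}\right) - 969\right) \left(-507\right) = \left(\left(-5 + 2 \cdot 9\right) - 969\right) \left(-507\right) = \left(\left(-5 + 18\right) - 969\right) \left(-507\right) = \left(13 - 969\right) \left(-507\right) = \left(-956\right) \left(-507\right) = 484692$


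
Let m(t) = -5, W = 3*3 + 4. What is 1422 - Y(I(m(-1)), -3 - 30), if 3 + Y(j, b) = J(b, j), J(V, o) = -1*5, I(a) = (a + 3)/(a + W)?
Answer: 1430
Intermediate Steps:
W = 13 (W = 9 + 4 = 13)
I(a) = (3 + a)/(13 + a) (I(a) = (a + 3)/(a + 13) = (3 + a)/(13 + a))
J(V, o) = -5
Y(j, b) = -8 (Y(j, b) = -3 - 5 = -8)
1422 - Y(I(m(-1)), -3 - 30) = 1422 - 1*(-8) = 1422 + 8 = 1430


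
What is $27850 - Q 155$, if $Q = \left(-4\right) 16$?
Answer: $37770$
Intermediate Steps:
$Q = -64$
$27850 - Q 155 = 27850 - \left(-64\right) 155 = 27850 - -9920 = 27850 + 9920 = 37770$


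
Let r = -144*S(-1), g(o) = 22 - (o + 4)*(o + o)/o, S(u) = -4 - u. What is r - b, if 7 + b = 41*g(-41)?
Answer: -3497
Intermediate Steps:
g(o) = 14 - 2*o (g(o) = 22 - (4 + o)*(2*o)/o = 22 - 2*o*(4 + o)/o = 22 - (8 + 2*o) = 22 + (-8 - 2*o) = 14 - 2*o)
r = 432 (r = -144*(-4 - 1*(-1)) = -144*(-4 + 1) = -144*(-3) = 432)
b = 3929 (b = -7 + 41*(14 - 2*(-41)) = -7 + 41*(14 + 82) = -7 + 41*96 = -7 + 3936 = 3929)
r - b = 432 - 1*3929 = 432 - 3929 = -3497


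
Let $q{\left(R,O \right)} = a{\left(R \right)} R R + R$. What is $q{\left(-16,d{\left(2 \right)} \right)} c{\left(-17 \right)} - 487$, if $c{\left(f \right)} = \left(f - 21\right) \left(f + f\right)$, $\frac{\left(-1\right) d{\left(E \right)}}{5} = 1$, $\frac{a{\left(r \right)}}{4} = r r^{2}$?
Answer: $-5419061927$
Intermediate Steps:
$a{\left(r \right)} = 4 r^{3}$ ($a{\left(r \right)} = 4 r r^{2} = 4 r^{3}$)
$d{\left(E \right)} = -5$ ($d{\left(E \right)} = \left(-5\right) 1 = -5$)
$c{\left(f \right)} = 2 f \left(-21 + f\right)$ ($c{\left(f \right)} = \left(-21 + f\right) 2 f = 2 f \left(-21 + f\right)$)
$q{\left(R,O \right)} = R + 4 R^{5}$ ($q{\left(R,O \right)} = 4 R^{3} R R + R = 4 R^{4} R + R = 4 R^{5} + R = R + 4 R^{5}$)
$q{\left(-16,d{\left(2 \right)} \right)} c{\left(-17 \right)} - 487 = \left(-16 + 4 \left(-16\right)^{5}\right) 2 \left(-17\right) \left(-21 - 17\right) - 487 = \left(-16 + 4 \left(-1048576\right)\right) 2 \left(-17\right) \left(-38\right) - 487 = \left(-16 - 4194304\right) 1292 - 487 = \left(-4194320\right) 1292 - 487 = -5419061440 - 487 = -5419061927$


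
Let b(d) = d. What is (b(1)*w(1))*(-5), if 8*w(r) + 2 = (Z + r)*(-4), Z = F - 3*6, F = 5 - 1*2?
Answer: -135/4 ≈ -33.750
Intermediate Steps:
F = 3 (F = 5 - 2 = 3)
Z = -15 (Z = 3 - 3*6 = 3 - 18 = -15)
w(r) = 29/4 - r/2 (w(r) = -¼ + ((-15 + r)*(-4))/8 = -¼ + (60 - 4*r)/8 = -¼ + (15/2 - r/2) = 29/4 - r/2)
(b(1)*w(1))*(-5) = (1*(29/4 - ½*1))*(-5) = (1*(29/4 - ½))*(-5) = (1*(27/4))*(-5) = (27/4)*(-5) = -135/4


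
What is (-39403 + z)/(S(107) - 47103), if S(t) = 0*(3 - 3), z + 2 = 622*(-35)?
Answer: 61175/47103 ≈ 1.2987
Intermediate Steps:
z = -21772 (z = -2 + 622*(-35) = -2 - 21770 = -21772)
S(t) = 0 (S(t) = 0*0 = 0)
(-39403 + z)/(S(107) - 47103) = (-39403 - 21772)/(0 - 47103) = -61175/(-47103) = -61175*(-1/47103) = 61175/47103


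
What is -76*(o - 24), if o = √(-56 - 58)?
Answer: 1824 - 76*I*√114 ≈ 1824.0 - 811.46*I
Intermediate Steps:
o = I*√114 (o = √(-114) = I*√114 ≈ 10.677*I)
-76*(o - 24) = -76*(I*√114 - 24) = -76*(-24 + I*√114) = 1824 - 76*I*√114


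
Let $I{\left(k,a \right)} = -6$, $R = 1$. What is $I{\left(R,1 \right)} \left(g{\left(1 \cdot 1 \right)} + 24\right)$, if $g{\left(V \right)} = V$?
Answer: $-150$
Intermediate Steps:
$I{\left(R,1 \right)} \left(g{\left(1 \cdot 1 \right)} + 24\right) = - 6 \left(1 \cdot 1 + 24\right) = - 6 \left(1 + 24\right) = \left(-6\right) 25 = -150$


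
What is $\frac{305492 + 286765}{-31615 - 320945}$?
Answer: $- \frac{197419}{117520} \approx -1.6799$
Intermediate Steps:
$\frac{305492 + 286765}{-31615 - 320945} = \frac{592257}{-352560} = 592257 \left(- \frac{1}{352560}\right) = - \frac{197419}{117520}$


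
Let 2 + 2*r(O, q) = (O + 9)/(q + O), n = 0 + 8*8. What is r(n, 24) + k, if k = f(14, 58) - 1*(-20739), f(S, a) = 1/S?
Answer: 25549815/1232 ≈ 20739.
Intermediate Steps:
k = 290347/14 (k = 1/14 - 1*(-20739) = 1/14 + 20739 = 290347/14 ≈ 20739.)
n = 64 (n = 0 + 64 = 64)
r(O, q) = -1 + (9 + O)/(2*(O + q)) (r(O, q) = -1 + ((O + 9)/(q + O))/2 = -1 + ((9 + O)/(O + q))/2 = -1 + (9 + O)/(2*(O + q)))
r(n, 24) + k = (9/2 - 1*24 - 1/2*64)/(64 + 24) + 290347/14 = (9/2 - 24 - 32)/88 + 290347/14 = (1/88)*(-103/2) + 290347/14 = -103/176 + 290347/14 = 25549815/1232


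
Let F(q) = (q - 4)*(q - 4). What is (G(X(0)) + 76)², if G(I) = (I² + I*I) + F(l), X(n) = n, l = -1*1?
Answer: 10201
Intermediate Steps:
l = -1
F(q) = (-4 + q)² (F(q) = (-4 + q)*(-4 + q) = (-4 + q)²)
G(I) = 25 + 2*I² (G(I) = (I² + I*I) + (-4 - 1)² = (I² + I²) + (-5)² = 2*I² + 25 = 25 + 2*I²)
(G(X(0)) + 76)² = ((25 + 2*0²) + 76)² = ((25 + 2*0) + 76)² = ((25 + 0) + 76)² = (25 + 76)² = 101² = 10201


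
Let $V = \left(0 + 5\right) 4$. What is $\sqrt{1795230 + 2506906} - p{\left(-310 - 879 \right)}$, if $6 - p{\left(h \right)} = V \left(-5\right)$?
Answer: $-106 + 2 \sqrt{1075534} \approx 1968.2$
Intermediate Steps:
$V = 20$ ($V = 5 \cdot 4 = 20$)
$p{\left(h \right)} = 106$ ($p{\left(h \right)} = 6 - 20 \left(-5\right) = 6 - -100 = 6 + 100 = 106$)
$\sqrt{1795230 + 2506906} - p{\left(-310 - 879 \right)} = \sqrt{1795230 + 2506906} - 106 = \sqrt{4302136} - 106 = 2 \sqrt{1075534} - 106 = -106 + 2 \sqrt{1075534}$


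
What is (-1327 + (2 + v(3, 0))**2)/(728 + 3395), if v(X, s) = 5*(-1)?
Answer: -1318/4123 ≈ -0.31967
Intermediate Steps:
v(X, s) = -5
(-1327 + (2 + v(3, 0))**2)/(728 + 3395) = (-1327 + (2 - 5)**2)/(728 + 3395) = (-1327 + (-3)**2)/4123 = (-1327 + 9)*(1/4123) = -1318*1/4123 = -1318/4123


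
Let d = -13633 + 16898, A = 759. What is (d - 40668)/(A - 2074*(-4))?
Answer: -37403/9055 ≈ -4.1306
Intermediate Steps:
d = 3265
(d - 40668)/(A - 2074*(-4)) = (3265 - 40668)/(759 - 2074*(-4)) = -37403/(759 + 8296) = -37403/9055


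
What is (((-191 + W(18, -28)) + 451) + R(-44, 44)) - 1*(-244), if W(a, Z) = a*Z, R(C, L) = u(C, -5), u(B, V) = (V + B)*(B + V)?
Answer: 2401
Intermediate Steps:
u(B, V) = (B + V)² (u(B, V) = (B + V)*(B + V) = (B + V)²)
R(C, L) = (-5 + C)² (R(C, L) = (C - 5)² = (-5 + C)²)
W(a, Z) = Z*a
(((-191 + W(18, -28)) + 451) + R(-44, 44)) - 1*(-244) = (((-191 - 28*18) + 451) + (-5 - 44)²) - 1*(-244) = (((-191 - 504) + 451) + (-49)²) + 244 = ((-695 + 451) + 2401) + 244 = (-244 + 2401) + 244 = 2157 + 244 = 2401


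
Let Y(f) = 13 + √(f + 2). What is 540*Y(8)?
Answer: 7020 + 540*√10 ≈ 8727.6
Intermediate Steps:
Y(f) = 13 + √(2 + f)
540*Y(8) = 540*(13 + √(2 + 8)) = 540*(13 + √10) = 7020 + 540*√10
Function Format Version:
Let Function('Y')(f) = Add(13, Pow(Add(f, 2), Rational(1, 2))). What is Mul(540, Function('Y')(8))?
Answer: Add(7020, Mul(540, Pow(10, Rational(1, 2)))) ≈ 8727.6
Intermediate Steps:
Function('Y')(f) = Add(13, Pow(Add(2, f), Rational(1, 2)))
Mul(540, Function('Y')(8)) = Mul(540, Add(13, Pow(Add(2, 8), Rational(1, 2)))) = Mul(540, Add(13, Pow(10, Rational(1, 2)))) = Add(7020, Mul(540, Pow(10, Rational(1, 2))))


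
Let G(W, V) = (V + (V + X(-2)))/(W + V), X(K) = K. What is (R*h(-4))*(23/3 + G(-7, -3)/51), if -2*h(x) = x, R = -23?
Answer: -30038/85 ≈ -353.39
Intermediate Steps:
h(x) = -x/2
G(W, V) = (-2 + 2*V)/(V + W) (G(W, V) = (V + (V - 2))/(W + V) = (V + (-2 + V))/(V + W) = (-2 + 2*V)/(V + W))
(R*h(-4))*(23/3 + G(-7, -3)/51) = (-(-23)*(-4)/2)*(23/3 + (2*(-1 - 3)/(-3 - 7))/51) = (-23*2)*(23*(⅓) + (2*(-4)/(-10))*(1/51)) = -46*(23/3 + (2*(-⅒)*(-4))*(1/51)) = -46*(23/3 + (⅘)*(1/51)) = -46*(23/3 + 4/255) = -46*653/85 = -30038/85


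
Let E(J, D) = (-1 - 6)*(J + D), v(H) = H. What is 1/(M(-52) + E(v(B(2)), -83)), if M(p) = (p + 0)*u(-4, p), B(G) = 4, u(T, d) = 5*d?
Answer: 1/14073 ≈ 7.1058e-5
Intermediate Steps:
M(p) = 5*p**2 (M(p) = (p + 0)*(5*p) = p*(5*p) = 5*p**2)
E(J, D) = -7*D - 7*J (E(J, D) = -7*(D + J) = -7*D - 7*J)
1/(M(-52) + E(v(B(2)), -83)) = 1/(5*(-52)**2 + (-7*(-83) - 7*4)) = 1/(5*2704 + (581 - 28)) = 1/(13520 + 553) = 1/14073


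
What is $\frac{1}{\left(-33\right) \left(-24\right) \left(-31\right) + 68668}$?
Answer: $\frac{1}{44116} \approx 2.2668 \cdot 10^{-5}$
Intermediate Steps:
$\frac{1}{\left(-33\right) \left(-24\right) \left(-31\right) + 68668} = \frac{1}{792 \left(-31\right) + 68668} = \frac{1}{-24552 + 68668} = \frac{1}{44116}$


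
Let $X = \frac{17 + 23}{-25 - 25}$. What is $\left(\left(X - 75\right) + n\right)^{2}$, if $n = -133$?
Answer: $\frac{1089936}{25} \approx 43597.0$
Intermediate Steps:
$X = - \frac{4}{5}$ ($X = \frac{40}{-50} = 40 \left(- \frac{1}{50}\right) = - \frac{4}{5} \approx -0.8$)
$\left(\left(X - 75\right) + n\right)^{2} = \left(\left(- \frac{4}{5} - 75\right) - 133\right)^{2} = \left(- \frac{379}{5} - 133\right)^{2} = \left(- \frac{1044}{5}\right)^{2} = \frac{1089936}{25}$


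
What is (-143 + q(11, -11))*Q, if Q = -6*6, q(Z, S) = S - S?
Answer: 5148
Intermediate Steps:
q(Z, S) = 0
Q = -36
(-143 + q(11, -11))*Q = (-143 + 0)*(-36) = -143*(-36) = 5148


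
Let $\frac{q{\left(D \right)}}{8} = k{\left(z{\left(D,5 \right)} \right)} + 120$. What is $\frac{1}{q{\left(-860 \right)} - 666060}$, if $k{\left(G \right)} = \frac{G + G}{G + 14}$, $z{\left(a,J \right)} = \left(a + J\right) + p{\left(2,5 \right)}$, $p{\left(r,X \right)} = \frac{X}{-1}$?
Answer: $- \frac{423}{281330420} \approx -1.5036 \cdot 10^{-6}$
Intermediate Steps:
$p{\left(r,X \right)} = - X$ ($p{\left(r,X \right)} = X \left(-1\right) = - X$)
$z{\left(a,J \right)} = -5 + J + a$ ($z{\left(a,J \right)} = \left(a + J\right) - 5 = \left(J + a\right) - 5 = -5 + J + a$)
$k{\left(G \right)} = \frac{2 G}{14 + G}$
$q{\left(D \right)} = 960 + \frac{16 D}{14 + D}$ ($q{\left(D \right)} = 8 \left(\frac{2 \left(-5 + 5 + D\right)}{14 + \left(-5 + 5 + D\right)} + 120\right) = 8 \left(\frac{2 D}{14 + D} + 120\right) = 8 \left(120 + \frac{2 D}{14 + D}\right) = 960 + \frac{16 D}{14 + D}$)
$\frac{1}{q{\left(-860 \right)} - 666060} = \frac{1}{\frac{16 \left(840 + 61 \left(-860\right)\right)}{14 - 860} - 666060} = \frac{1}{\frac{16 \left(840 - 52460\right)}{-846} - 666060} = \frac{1}{16 \left(- \frac{1}{846}\right) \left(-51620\right) - 666060} = \frac{1}{\frac{412960}{423} - 666060} = \frac{1}{- \frac{281330420}{423}} = - \frac{423}{281330420}$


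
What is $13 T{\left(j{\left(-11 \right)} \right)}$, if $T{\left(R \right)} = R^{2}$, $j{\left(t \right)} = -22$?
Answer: $6292$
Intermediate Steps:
$13 T{\left(j{\left(-11 \right)} \right)} = 13 \left(-22\right)^{2} = 13 \cdot 484 = 6292$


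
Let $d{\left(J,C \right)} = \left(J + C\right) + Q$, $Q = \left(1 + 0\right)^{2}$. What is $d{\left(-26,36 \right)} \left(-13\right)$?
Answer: $-143$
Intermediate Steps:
$Q = 1$ ($Q = 1^{2} = 1$)
$d{\left(J,C \right)} = 1 + C + J$ ($d{\left(J,C \right)} = \left(J + C\right) + 1 = \left(C + J\right) + 1 = 1 + C + J$)
$d{\left(-26,36 \right)} \left(-13\right) = \left(1 + 36 - 26\right) \left(-13\right) = 11 \left(-13\right) = -143$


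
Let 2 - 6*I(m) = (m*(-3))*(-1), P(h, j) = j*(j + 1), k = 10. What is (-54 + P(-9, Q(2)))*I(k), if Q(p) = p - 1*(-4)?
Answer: 56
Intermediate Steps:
Q(p) = 4 + p (Q(p) = p + 4 = 4 + p)
P(h, j) = j*(1 + j)
I(m) = ⅓ - m/2 (I(m) = ⅓ - m*(-3)*(-1)/6 = ⅓ - (-3*m)*(-1)/6 = ⅓ - m/2)
(-54 + P(-9, Q(2)))*I(k) = (-54 + (4 + 2)*(1 + (4 + 2)))*(⅓ - ½*10) = (-54 + 6*(1 + 6))*(⅓ - 5) = (-54 + 6*7)*(-14/3) = (-54 + 42)*(-14/3) = -12*(-14/3) = 56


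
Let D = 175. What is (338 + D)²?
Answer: 263169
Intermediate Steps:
(338 + D)² = (338 + 175)² = 513² = 263169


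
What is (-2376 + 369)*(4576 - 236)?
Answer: -8710380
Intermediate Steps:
(-2376 + 369)*(4576 - 236) = -2007*4340 = -8710380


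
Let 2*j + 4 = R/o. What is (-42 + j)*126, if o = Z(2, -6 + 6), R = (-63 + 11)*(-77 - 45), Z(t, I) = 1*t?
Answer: 194292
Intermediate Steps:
Z(t, I) = t
R = 6344 (R = -52*(-122) = 6344)
o = 2
j = 1584 (j = -2 + (6344/2)/2 = -2 + (6344*(1/2))/2 = -2 + (1/2)*3172 = -2 + 1586 = 1584)
(-42 + j)*126 = (-42 + 1584)*126 = 1542*126 = 194292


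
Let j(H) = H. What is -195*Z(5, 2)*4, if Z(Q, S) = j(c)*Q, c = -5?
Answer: 19500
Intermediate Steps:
Z(Q, S) = -5*Q
-195*Z(5, 2)*4 = -195*(-5*5)*4 = -(-4875)*4 = -195*(-100) = 19500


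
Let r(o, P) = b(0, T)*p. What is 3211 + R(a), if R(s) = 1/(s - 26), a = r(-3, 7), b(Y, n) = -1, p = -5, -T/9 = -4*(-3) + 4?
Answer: 67430/21 ≈ 3211.0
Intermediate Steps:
T = -144 (T = -9*(-4*(-3) + 4) = -9*(12 + 4) = -9*16 = -144)
r(o, P) = 5 (r(o, P) = -1*(-5) = 5)
a = 5
R(s) = 1/(-26 + s)
3211 + R(a) = 3211 + 1/(-26 + 5) = 3211 + 1/(-21) = 3211 - 1/21 = 67430/21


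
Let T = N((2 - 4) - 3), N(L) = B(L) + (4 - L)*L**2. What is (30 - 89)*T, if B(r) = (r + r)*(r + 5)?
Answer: -13275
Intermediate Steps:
B(r) = 2*r*(5 + r) (B(r) = (2*r)*(5 + r) = 2*r*(5 + r))
N(L) = L**2*(4 - L) + 2*L*(5 + L) (N(L) = 2*L*(5 + L) + (4 - L)*L**2 = 2*L*(5 + L) + L**2*(4 - L) = L**2*(4 - L) + 2*L*(5 + L))
T = 225 (T = ((2 - 4) - 3)*(10 - ((2 - 4) - 3)**2 + 6*((2 - 4) - 3)) = (-2 - 3)*(10 - (-2 - 3)**2 + 6*(-2 - 3)) = -5*(10 - 1*(-5)**2 + 6*(-5)) = -5*(10 - 1*25 - 30) = -5*(10 - 25 - 30) = -5*(-45) = 225)
(30 - 89)*T = (30 - 89)*225 = -59*225 = -13275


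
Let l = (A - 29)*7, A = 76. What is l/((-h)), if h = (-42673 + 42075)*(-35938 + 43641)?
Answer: 329/4606394 ≈ 7.1422e-5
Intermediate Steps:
l = 329 (l = (76 - 29)*7 = 47*7 = 329)
h = -4606394 (h = -598*7703 = -4606394)
l/((-h)) = 329/((-1*(-4606394))) = 329/4606394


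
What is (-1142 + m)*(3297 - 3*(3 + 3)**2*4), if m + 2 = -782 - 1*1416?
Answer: -9574830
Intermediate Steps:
m = -2200 (m = -2 + (-782 - 1*1416) = -2 + (-782 - 1416) = -2 - 2198 = -2200)
(-1142 + m)*(3297 - 3*(3 + 3)**2*4) = (-1142 - 2200)*(3297 - 3*(3 + 3)**2*4) = -3342*(3297 - 3*6**2*4) = -3342*(3297 - 3*36*4) = -3342*(3297 - 108*4) = -3342*(3297 - 432) = -3342*2865 = -9574830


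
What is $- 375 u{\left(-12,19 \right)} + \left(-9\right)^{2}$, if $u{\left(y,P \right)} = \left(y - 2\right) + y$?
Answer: $9831$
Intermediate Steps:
$u{\left(y,P \right)} = -2 + 2 y$ ($u{\left(y,P \right)} = \left(-2 + y\right) + y = -2 + 2 y$)
$- 375 u{\left(-12,19 \right)} + \left(-9\right)^{2} = - 375 \left(-2 + 2 \left(-12\right)\right) + \left(-9\right)^{2} = - 375 \left(-2 - 24\right) + 81 = \left(-375\right) \left(-26\right) + 81 = 9750 + 81 = 9831$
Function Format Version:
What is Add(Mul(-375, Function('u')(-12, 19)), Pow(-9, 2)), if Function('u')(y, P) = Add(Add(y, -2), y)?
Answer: 9831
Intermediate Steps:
Function('u')(y, P) = Add(-2, Mul(2, y)) (Function('u')(y, P) = Add(Add(-2, y), y) = Add(-2, Mul(2, y)))
Add(Mul(-375, Function('u')(-12, 19)), Pow(-9, 2)) = Add(Mul(-375, Add(-2, Mul(2, -12))), Pow(-9, 2)) = Add(Mul(-375, Add(-2, -24)), 81) = Add(Mul(-375, -26), 81) = Add(9750, 81) = 9831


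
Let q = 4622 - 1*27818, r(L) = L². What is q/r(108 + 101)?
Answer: -23196/43681 ≈ -0.53103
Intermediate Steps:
q = -23196 (q = 4622 - 27818 = -23196)
q/r(108 + 101) = -23196/(108 + 101)² = -23196/(209²) = -23196/43681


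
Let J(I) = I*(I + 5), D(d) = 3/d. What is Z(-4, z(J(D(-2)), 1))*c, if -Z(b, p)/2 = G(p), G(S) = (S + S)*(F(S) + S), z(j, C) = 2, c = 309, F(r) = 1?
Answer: -7416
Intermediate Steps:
J(I) = I*(5 + I)
G(S) = 2*S*(1 + S) (G(S) = (S + S)*(1 + S) = (2*S)*(1 + S) = 2*S*(1 + S))
Z(b, p) = -4*p*(1 + p)
Z(-4, z(J(D(-2)), 1))*c = -4*2*(1 + 2)*309 = -4*2*3*309 = -24*309 = -7416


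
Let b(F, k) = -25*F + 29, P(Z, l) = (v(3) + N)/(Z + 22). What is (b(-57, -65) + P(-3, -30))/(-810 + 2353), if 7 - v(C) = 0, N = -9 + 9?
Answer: 27633/29317 ≈ 0.94256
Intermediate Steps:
N = 0
v(C) = 7 (v(C) = 7 - 1*0 = 7 + 0 = 7)
P(Z, l) = 7/(22 + Z) (P(Z, l) = (7 + 0)/(Z + 22) = 7/(22 + Z))
b(F, k) = 29 - 25*F
(b(-57, -65) + P(-3, -30))/(-810 + 2353) = ((29 - 25*(-57)) + 7/(22 - 3))/(-810 + 2353) = ((29 + 1425) + 7/19)/1543 = (1454 + 7*(1/19))*(1/1543) = (1454 + 7/19)*(1/1543) = (27633/19)*(1/1543) = 27633/29317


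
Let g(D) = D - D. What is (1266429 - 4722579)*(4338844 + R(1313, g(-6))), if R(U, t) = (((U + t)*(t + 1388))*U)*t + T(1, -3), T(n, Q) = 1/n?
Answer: -14995699146750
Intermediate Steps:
g(D) = 0
R(U, t) = 1 + U*t*(1388 + t)*(U + t) (R(U, t) = (((U + t)*(t + 1388))*U)*t + 1/1 = (((U + t)*(1388 + t))*U)*t + 1 = (((1388 + t)*(U + t))*U)*t + 1 = (U*(1388 + t)*(U + t))*t + 1 = U*t*(1388 + t)*(U + t) + 1 = 1 + U*t*(1388 + t)*(U + t))
(1266429 - 4722579)*(4338844 + R(1313, g(-6))) = (1266429 - 4722579)*(4338844 + (1 + 1313*0³ + 1313²*0² + 1388*1313*0² + 1388*0*1313²)) = -3456150*(4338844 + (1 + 1313*0 + 1723969*0 + 1388*1313*0 + 1388*0*1723969)) = -3456150*(4338844 + (1 + 0 + 0 + 0 + 0)) = -3456150*(4338844 + 1) = -3456150*4338845 = -14995699146750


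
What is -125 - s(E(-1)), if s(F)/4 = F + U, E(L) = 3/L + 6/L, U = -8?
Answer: -57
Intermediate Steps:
E(L) = 9/L
s(F) = -32 + 4*F (s(F) = 4*(F - 8) = 4*(-8 + F) = -32 + 4*F)
-125 - s(E(-1)) = -125 - (-32 + 4*(9/(-1))) = -125 - (-32 + 4*(9*(-1))) = -125 - (-32 + 4*(-9)) = -125 - (-32 - 36) = -125 - 1*(-68) = -125 + 68 = -57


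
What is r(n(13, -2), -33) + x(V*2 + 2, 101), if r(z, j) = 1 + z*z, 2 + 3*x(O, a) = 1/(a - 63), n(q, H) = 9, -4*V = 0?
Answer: 3091/38 ≈ 81.342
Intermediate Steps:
V = 0 (V = -1/4*0 = 0)
x(O, a) = -2/3 + 1/(3*(-63 + a)) (x(O, a) = -2/3 + 1/(3*(a - 63)) = -2/3 + 1/(3*(-63 + a)))
r(z, j) = 1 + z**2
r(n(13, -2), -33) + x(V*2 + 2, 101) = (1 + 9**2) + (127 - 2*101)/(3*(-63 + 101)) = (1 + 81) + (1/3)*(127 - 202)/38 = 82 + (1/3)*(1/38)*(-75) = 82 - 25/38 = 3091/38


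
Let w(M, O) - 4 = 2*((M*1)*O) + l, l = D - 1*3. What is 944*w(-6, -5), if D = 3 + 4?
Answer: 64192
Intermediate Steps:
D = 7
l = 4 (l = 7 - 1*3 = 7 - 3 = 4)
w(M, O) = 8 + 2*M*O (w(M, O) = 4 + (2*((M*1)*O) + 4) = 4 + (2*(M*O) + 4) = 4 + (2*M*O + 4) = 4 + (4 + 2*M*O) = 8 + 2*M*O)
944*w(-6, -5) = 944*(8 + 2*(-6)*(-5)) = 944*(8 + 60) = 944*68 = 64192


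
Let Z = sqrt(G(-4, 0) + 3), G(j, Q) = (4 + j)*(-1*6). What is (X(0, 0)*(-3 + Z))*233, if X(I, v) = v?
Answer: 0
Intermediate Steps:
G(j, Q) = -24 - 6*j (G(j, Q) = (4 + j)*(-6) = -24 - 6*j)
Z = sqrt(3) (Z = sqrt((-24 - 6*(-4)) + 3) = sqrt((-24 + 24) + 3) = sqrt(0 + 3) = sqrt(3) ≈ 1.7320)
(X(0, 0)*(-3 + Z))*233 = (0*(-3 + sqrt(3)))*233 = 0*233 = 0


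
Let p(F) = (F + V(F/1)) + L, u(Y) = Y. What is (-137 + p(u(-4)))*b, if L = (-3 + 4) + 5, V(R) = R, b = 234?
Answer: -32526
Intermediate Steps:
L = 6 (L = 1 + 5 = 6)
p(F) = 6 + 2*F (p(F) = (F + F/1) + 6 = (F + F*1) + 6 = (F + F) + 6 = 2*F + 6 = 6 + 2*F)
(-137 + p(u(-4)))*b = (-137 + (6 + 2*(-4)))*234 = (-137 + (6 - 8))*234 = (-137 - 2)*234 = -139*234 = -32526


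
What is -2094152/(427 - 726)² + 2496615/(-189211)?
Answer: -56312406517/1537786601 ≈ -36.619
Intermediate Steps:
-2094152/(427 - 726)² + 2496615/(-189211) = -2094152/((-299)²) + 2496615*(-1/189211) = -2094152/89401 - 226965/17201 = -56312406517/1537786601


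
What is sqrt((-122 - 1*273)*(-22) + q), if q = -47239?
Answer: I*sqrt(38549) ≈ 196.34*I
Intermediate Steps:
sqrt((-122 - 1*273)*(-22) + q) = sqrt((-122 - 1*273)*(-22) - 47239) = sqrt((-122 - 273)*(-22) - 47239) = sqrt(-395*(-22) - 47239) = sqrt(8690 - 47239) = sqrt(-38549) = I*sqrt(38549)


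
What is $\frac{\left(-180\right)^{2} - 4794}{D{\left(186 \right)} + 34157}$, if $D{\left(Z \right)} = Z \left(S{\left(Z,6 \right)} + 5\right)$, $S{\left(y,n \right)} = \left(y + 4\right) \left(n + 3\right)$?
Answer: $\frac{27606}{353147} \approx 0.078171$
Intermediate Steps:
$S{\left(y,n \right)} = \left(3 + n\right) \left(4 + y\right)$ ($S{\left(y,n \right)} = \left(4 + y\right) \left(3 + n\right) = \left(3 + n\right) \left(4 + y\right)$)
$D{\left(Z \right)} = Z \left(41 + 9 Z\right)$ ($D{\left(Z \right)} = Z \left(\left(12 + 3 Z + 4 \cdot 6 + 6 Z\right) + 5\right) = Z \left(\left(12 + 3 Z + 24 + 6 Z\right) + 5\right) = Z \left(\left(36 + 9 Z\right) + 5\right) = Z \left(41 + 9 Z\right)$)
$\frac{\left(-180\right)^{2} - 4794}{D{\left(186 \right)} + 34157} = \frac{\left(-180\right)^{2} - 4794}{186 \left(41 + 9 \cdot 186\right) + 34157} = \frac{32400 - 4794}{186 \left(41 + 1674\right) + 34157} = \frac{27606}{186 \cdot 1715 + 34157} = \frac{27606}{318990 + 34157} = \frac{27606}{353147}$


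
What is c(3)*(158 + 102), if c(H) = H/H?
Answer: 260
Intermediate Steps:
c(H) = 1
c(3)*(158 + 102) = 1*(158 + 102) = 1*260 = 260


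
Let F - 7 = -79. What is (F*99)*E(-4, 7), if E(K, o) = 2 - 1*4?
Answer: 14256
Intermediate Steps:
F = -72 (F = 7 - 79 = -72)
E(K, o) = -2 (E(K, o) = 2 - 4 = -2)
(F*99)*E(-4, 7) = -72*99*(-2) = -7128*(-2) = 14256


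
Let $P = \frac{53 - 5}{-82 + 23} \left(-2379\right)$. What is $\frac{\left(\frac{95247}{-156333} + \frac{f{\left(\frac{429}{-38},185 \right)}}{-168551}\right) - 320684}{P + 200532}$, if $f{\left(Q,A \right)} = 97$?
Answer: $- \frac{405328380656441}{255908154677118} \approx -1.5839$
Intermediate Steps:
$P = \frac{114192}{59}$ ($P = \frac{48}{-59} \left(-2379\right) = 48 \left(- \frac{1}{59}\right) \left(-2379\right) = \left(- \frac{48}{59}\right) \left(-2379\right) = \frac{114192}{59} \approx 1935.5$)
$\frac{\left(\frac{95247}{-156333} + \frac{f{\left(\frac{429}{-38},185 \right)}}{-168551}\right) - 320684}{P + 200532} = \frac{\left(\frac{95247}{-156333} + \frac{97}{-168551}\right) - 320684}{\frac{114192}{59} + 200532} = \frac{\left(95247 \left(- \frac{1}{156333}\right) + 97 \left(- \frac{1}{168551}\right)\right) - 320684}{\frac{11945580}{59}} = \left(\left(- \frac{31749}{52111} - \frac{97}{168551}\right) - 320684\right) \frac{59}{11945580} = \left(- \frac{130643426}{214228321} - 320684\right) \frac{59}{11945580} = \left(- \frac{68699725534990}{214228321}\right) \frac{59}{11945580} = - \frac{405328380656441}{255908154677118}$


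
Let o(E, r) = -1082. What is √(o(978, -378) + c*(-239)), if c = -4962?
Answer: 2*√296209 ≈ 1088.5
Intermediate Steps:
√(o(978, -378) + c*(-239)) = √(-1082 - 4962*(-239)) = √(-1082 + 1185918) = √1184836 = 2*√296209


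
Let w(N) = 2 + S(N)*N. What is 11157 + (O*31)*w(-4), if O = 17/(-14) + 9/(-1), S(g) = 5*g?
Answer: -103654/7 ≈ -14808.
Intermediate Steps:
O = -143/14 (O = 17*(-1/14) + 9*(-1) = -17/14 - 9 = -143/14 ≈ -10.214)
w(N) = 2 + 5*N² (w(N) = 2 + (5*N)*N = 2 + 5*N²)
11157 + (O*31)*w(-4) = 11157 + (-143/14*31)*(2 + 5*(-4)²) = 11157 - 4433*(2 + 5*16)/14 = 11157 - 4433*(2 + 80)/14 = 11157 - 4433/14*82 = 11157 - 181753/7 = -103654/7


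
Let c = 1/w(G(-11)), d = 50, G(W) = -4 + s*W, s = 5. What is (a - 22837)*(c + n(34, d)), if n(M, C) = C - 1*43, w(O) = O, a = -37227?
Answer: -24746368/59 ≈ -4.1943e+5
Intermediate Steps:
G(W) = -4 + 5*W
n(M, C) = -43 + C (n(M, C) = C - 43 = -43 + C)
c = -1/59 (c = 1/(-4 + 5*(-11)) = 1/(-4 - 55) = 1/(-59) = -1/59 ≈ -0.016949)
(a - 22837)*(c + n(34, d)) = (-37227 - 22837)*(-1/59 + (-43 + 50)) = -60064*(-1/59 + 7) = -60064*412/59 = -24746368/59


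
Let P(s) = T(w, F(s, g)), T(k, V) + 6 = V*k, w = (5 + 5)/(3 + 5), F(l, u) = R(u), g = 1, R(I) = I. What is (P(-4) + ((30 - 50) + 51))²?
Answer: 11025/16 ≈ 689.06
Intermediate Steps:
F(l, u) = u
w = 5/4 (w = 10/8 = 10*(⅛) = 5/4 ≈ 1.2500)
T(k, V) = -6 + V*k
P(s) = -19/4 (P(s) = -6 + 1*(5/4) = -6 + 5/4 = -19/4)
(P(-4) + ((30 - 50) + 51))² = (-19/4 + ((30 - 50) + 51))² = (-19/4 + (-20 + 51))² = (-19/4 + 31)² = (105/4)² = 11025/16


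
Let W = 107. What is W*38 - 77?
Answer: 3989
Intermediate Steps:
W*38 - 77 = 107*38 - 77 = 4066 - 77 = 3989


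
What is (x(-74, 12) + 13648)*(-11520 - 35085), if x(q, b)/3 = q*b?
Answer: -511909320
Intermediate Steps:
x(q, b) = 3*b*q (x(q, b) = 3*(q*b) = 3*(b*q) = 3*b*q)
(x(-74, 12) + 13648)*(-11520 - 35085) = (3*12*(-74) + 13648)*(-11520 - 35085) = (-2664 + 13648)*(-46605) = 10984*(-46605) = -511909320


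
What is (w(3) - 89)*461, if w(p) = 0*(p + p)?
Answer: -41029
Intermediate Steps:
w(p) = 0 (w(p) = 0*(2*p) = 0)
(w(3) - 89)*461 = (0 - 89)*461 = -89*461 = -41029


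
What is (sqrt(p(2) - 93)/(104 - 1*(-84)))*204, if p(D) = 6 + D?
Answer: 51*I*sqrt(85)/47 ≈ 10.004*I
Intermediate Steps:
(sqrt(p(2) - 93)/(104 - 1*(-84)))*204 = (sqrt((6 + 2) - 93)/(104 - 1*(-84)))*204 = (sqrt(8 - 93)/(104 + 84))*204 = (sqrt(-85)/188)*204 = ((I*sqrt(85))/188)*204 = (I*sqrt(85)/188)*204 = 51*I*sqrt(85)/47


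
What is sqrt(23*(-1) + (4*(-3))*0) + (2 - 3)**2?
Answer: 1 + I*sqrt(23) ≈ 1.0 + 4.7958*I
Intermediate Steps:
sqrt(23*(-1) + (4*(-3))*0) + (2 - 3)**2 = sqrt(-23 - 12*0) + (-1)**2 = sqrt(-23 + 0) + 1 = sqrt(-23) + 1 = I*sqrt(23) + 1 = 1 + I*sqrt(23)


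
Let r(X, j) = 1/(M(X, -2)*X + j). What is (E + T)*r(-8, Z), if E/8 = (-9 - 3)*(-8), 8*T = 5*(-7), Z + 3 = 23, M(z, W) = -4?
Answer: 6109/416 ≈ 14.685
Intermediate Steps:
Z = 20 (Z = -3 + 23 = 20)
T = -35/8 (T = (5*(-7))/8 = (⅛)*(-35) = -35/8 ≈ -4.3750)
E = 768 (E = 8*((-9 - 3)*(-8)) = 8*(-12*(-8)) = 8*96 = 768)
r(X, j) = 1/(j - 4*X) (r(X, j) = 1/(-4*X + j) = 1/(j - 4*X))
(E + T)*r(-8, Z) = (768 - 35/8)/(20 - 4*(-8)) = 6109/(8*(20 + 32)) = (6109/8)/52 = (6109/8)*(1/52) = 6109/416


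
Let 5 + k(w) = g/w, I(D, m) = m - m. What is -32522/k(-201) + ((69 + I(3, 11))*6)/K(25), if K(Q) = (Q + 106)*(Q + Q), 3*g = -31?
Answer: 32112938169/4886300 ≈ 6572.0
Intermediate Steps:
g = -31/3 (g = (⅓)*(-31) = -31/3 ≈ -10.333)
I(D, m) = 0
k(w) = -5 - 31/(3*w)
K(Q) = 2*Q*(106 + Q) (K(Q) = (106 + Q)*(2*Q) = 2*Q*(106 + Q))
-32522/k(-201) + ((69 + I(3, 11))*6)/K(25) = -32522/(-5 - 31/3/(-201)) + ((69 + 0)*6)/((2*25*(106 + 25))) = -32522/(-5 - 31/3*(-1/201)) + (69*6)/((2*25*131)) = -32522/(-5 + 31/603) + 414/6550 = -32522/(-2984/603) + 414*(1/6550) = -32522*(-603/2984) + 207/3275 = 9805383/1492 + 207/3275 = 32112938169/4886300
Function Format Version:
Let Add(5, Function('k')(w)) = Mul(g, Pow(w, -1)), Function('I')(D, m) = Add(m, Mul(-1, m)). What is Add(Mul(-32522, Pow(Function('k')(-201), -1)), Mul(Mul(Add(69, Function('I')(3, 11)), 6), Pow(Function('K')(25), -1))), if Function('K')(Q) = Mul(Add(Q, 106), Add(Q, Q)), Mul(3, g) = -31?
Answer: Rational(32112938169, 4886300) ≈ 6572.0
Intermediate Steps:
g = Rational(-31, 3) (g = Mul(Rational(1, 3), -31) = Rational(-31, 3) ≈ -10.333)
Function('I')(D, m) = 0
Function('k')(w) = Add(-5, Mul(Rational(-31, 3), Pow(w, -1)))
Function('K')(Q) = Mul(2, Q, Add(106, Q)) (Function('K')(Q) = Mul(Add(106, Q), Mul(2, Q)) = Mul(2, Q, Add(106, Q)))
Add(Mul(-32522, Pow(Function('k')(-201), -1)), Mul(Mul(Add(69, Function('I')(3, 11)), 6), Pow(Function('K')(25), -1))) = Add(Mul(-32522, Pow(Add(-5, Mul(Rational(-31, 3), Pow(-201, -1))), -1)), Mul(Mul(Add(69, 0), 6), Pow(Mul(2, 25, Add(106, 25)), -1))) = Add(Mul(-32522, Pow(Add(-5, Mul(Rational(-31, 3), Rational(-1, 201))), -1)), Mul(Mul(69, 6), Pow(Mul(2, 25, 131), -1))) = Add(Mul(-32522, Pow(Add(-5, Rational(31, 603)), -1)), Mul(414, Pow(6550, -1))) = Add(Mul(-32522, Pow(Rational(-2984, 603), -1)), Mul(414, Rational(1, 6550))) = Add(Mul(-32522, Rational(-603, 2984)), Rational(207, 3275)) = Add(Rational(9805383, 1492), Rational(207, 3275)) = Rational(32112938169, 4886300)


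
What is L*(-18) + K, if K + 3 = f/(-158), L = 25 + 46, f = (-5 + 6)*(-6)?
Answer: -101196/79 ≈ -1281.0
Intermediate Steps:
f = -6 (f = 1*(-6) = -6)
L = 71
K = -234/79 (K = -3 - 6/(-158) = -3 - 6*(-1/158) = -3 + 3/79 = -234/79 ≈ -2.9620)
L*(-18) + K = 71*(-18) - 234/79 = -1278 - 234/79 = -101196/79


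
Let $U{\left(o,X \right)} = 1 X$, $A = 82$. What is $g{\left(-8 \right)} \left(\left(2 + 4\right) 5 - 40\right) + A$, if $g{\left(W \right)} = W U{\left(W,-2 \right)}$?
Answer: $-78$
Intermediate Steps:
$U{\left(o,X \right)} = X$
$g{\left(W \right)} = - 2 W$ ($g{\left(W \right)} = W \left(-2\right) = - 2 W$)
$g{\left(-8 \right)} \left(\left(2 + 4\right) 5 - 40\right) + A = \left(-2\right) \left(-8\right) \left(\left(2 + 4\right) 5 - 40\right) + 82 = 16 \left(6 \cdot 5 - 40\right) + 82 = 16 \left(30 - 40\right) + 82 = 16 \left(-10\right) + 82 = -160 + 82 = -78$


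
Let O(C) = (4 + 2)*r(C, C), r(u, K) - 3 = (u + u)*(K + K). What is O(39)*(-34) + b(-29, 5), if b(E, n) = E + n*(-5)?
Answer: -1241802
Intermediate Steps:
r(u, K) = 3 + 4*K*u (r(u, K) = 3 + (u + u)*(K + K) = 3 + (2*u)*(2*K) = 3 + 4*K*u)
O(C) = 18 + 24*C² (O(C) = (4 + 2)*(3 + 4*C*C) = 6*(3 + 4*C²) = 18 + 24*C²)
b(E, n) = E - 5*n
O(39)*(-34) + b(-29, 5) = (18 + 24*39²)*(-34) + (-29 - 5*5) = (18 + 24*1521)*(-34) + (-29 - 25) = (18 + 36504)*(-34) - 54 = 36522*(-34) - 54 = -1241748 - 54 = -1241802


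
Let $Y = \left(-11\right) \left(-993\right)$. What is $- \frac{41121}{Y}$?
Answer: $- \frac{13707}{3641} \approx -3.7646$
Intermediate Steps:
$Y = 10923$
$- \frac{41121}{Y} = - \frac{41121}{10923} = \left(-41121\right) \frac{1}{10923} = - \frac{13707}{3641}$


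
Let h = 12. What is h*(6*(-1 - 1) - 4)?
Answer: -192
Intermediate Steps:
h*(6*(-1 - 1) - 4) = 12*(6*(-1 - 1) - 4) = 12*(6*(-2) - 4) = 12*(-12 - 4) = 12*(-16) = -192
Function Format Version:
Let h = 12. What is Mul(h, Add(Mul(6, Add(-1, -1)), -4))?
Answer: -192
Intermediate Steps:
Mul(h, Add(Mul(6, Add(-1, -1)), -4)) = Mul(12, Add(Mul(6, Add(-1, -1)), -4)) = Mul(12, Add(Mul(6, -2), -4)) = Mul(12, Add(-12, -4)) = Mul(12, -16) = -192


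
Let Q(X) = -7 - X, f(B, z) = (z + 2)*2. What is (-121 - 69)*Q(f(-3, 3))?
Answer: 3230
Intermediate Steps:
f(B, z) = 4 + 2*z (f(B, z) = (2 + z)*2 = 4 + 2*z)
(-121 - 69)*Q(f(-3, 3)) = (-121 - 69)*(-7 - (4 + 2*3)) = -190*(-7 - (4 + 6)) = -190*(-7 - 1*10) = -190*(-7 - 10) = -190*(-17) = 3230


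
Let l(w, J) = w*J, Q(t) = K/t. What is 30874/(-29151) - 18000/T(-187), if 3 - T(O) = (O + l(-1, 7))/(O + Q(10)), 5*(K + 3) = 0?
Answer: -982910399446/107246529 ≈ -9165.0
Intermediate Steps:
K = -3 (K = -3 + (⅕)*0 = -3 + 0 = -3)
Q(t) = -3/t
l(w, J) = J*w
T(O) = 3 - (-7 + O)/(-3/10 + O) (T(O) = 3 - (O + 7*(-1))/(O - 3/10) = 3 - (O - 7)/(O - 3*⅒) = 3 - (-7 + O)/(O - 3/10) = 3 - (-7 + O)/(-3/10 + O))
30874/(-29151) - 18000/T(-187) = 30874/(-29151) - 18000*(-3 + 10*(-187))/(61 + 20*(-187)) = 30874*(-1/29151) - 18000*(-3 - 1870)/(61 - 3740) = -30874/29151 - 18000/(-3679/(-1873)) = -30874/29151 - 18000/((-1/1873*(-3679))) = -30874/29151 - 18000/3679/1873 = -30874/29151 - 18000*1873/3679 = -30874/29151 - 33714000/3679 = -982910399446/107246529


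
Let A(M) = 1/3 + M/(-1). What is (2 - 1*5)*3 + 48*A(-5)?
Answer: 247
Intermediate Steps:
A(M) = ⅓ - M (A(M) = 1*(⅓) + M*(-1) = ⅓ - M)
(2 - 1*5)*3 + 48*A(-5) = (2 - 1*5)*3 + 48*(⅓ - 1*(-5)) = (2 - 5)*3 + 48*(⅓ + 5) = -3*3 + 48*(16/3) = -9 + 256 = 247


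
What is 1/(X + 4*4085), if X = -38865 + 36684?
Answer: 1/14159 ≈ 7.0626e-5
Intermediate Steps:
X = -2181
1/(X + 4*4085) = 1/(-2181 + 4*4085) = 1/(-2181 + 16340) = 1/14159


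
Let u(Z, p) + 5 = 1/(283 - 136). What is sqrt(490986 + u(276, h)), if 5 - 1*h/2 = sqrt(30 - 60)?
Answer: 8*sqrt(3383166)/21 ≈ 700.70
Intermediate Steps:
h = 10 - 2*I*sqrt(30) (h = 10 - 2*sqrt(30 - 60) = 10 - 2*I*sqrt(30) ≈ 10.0 - 10.954*I)
u(Z, p) = -734/147 (u(Z, p) = -5 + 1/(283 - 136) = -5 + 1/147 = -734/147)
sqrt(490986 + u(276, h)) = sqrt(490986 - 734/147) = sqrt(72174208/147) = 8*sqrt(3383166)/21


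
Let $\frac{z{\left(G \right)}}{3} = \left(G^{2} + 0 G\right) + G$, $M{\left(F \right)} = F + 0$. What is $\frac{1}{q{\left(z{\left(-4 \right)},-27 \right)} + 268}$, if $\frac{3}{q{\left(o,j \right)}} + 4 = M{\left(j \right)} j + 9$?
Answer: $\frac{734}{196715} \approx 0.0037313$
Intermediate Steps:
$M{\left(F \right)} = F$
$z{\left(G \right)} = 3 G + 3 G^{2}$ ($z{\left(G \right)} = 3 \left(\left(G^{2} + 0 G\right) + G\right) = 3 \left(\left(G^{2} + 0\right) + G\right) = 3 \left(G^{2} + G\right) = 3 \left(G + G^{2}\right) = 3 G + 3 G^{2}$)
$q{\left(o,j \right)} = \frac{3}{5 + j^{2}}$ ($q{\left(o,j \right)} = \frac{3}{-4 + \left(j j + 9\right)} = \frac{3}{-4 + \left(j^{2} + 9\right)} = \frac{3}{-4 + \left(9 + j^{2}\right)} = \frac{3}{5 + j^{2}}$)
$\frac{1}{q{\left(z{\left(-4 \right)},-27 \right)} + 268} = \frac{1}{\frac{3}{5 + \left(-27\right)^{2}} + 268} = \frac{1}{\frac{3}{5 + 729} + 268} = \frac{1}{\frac{3}{734} + 268} = \frac{1}{\frac{196715}{734}} = \frac{734}{196715}$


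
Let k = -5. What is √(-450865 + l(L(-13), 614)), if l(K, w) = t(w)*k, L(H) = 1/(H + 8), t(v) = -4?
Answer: I*√450845 ≈ 671.45*I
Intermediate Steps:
L(H) = 1/(8 + H)
l(K, w) = 20 (l(K, w) = -4*(-5) = 20)
√(-450865 + l(L(-13), 614)) = √(-450865 + 20) = √(-450845) = I*√450845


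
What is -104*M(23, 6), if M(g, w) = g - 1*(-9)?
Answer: -3328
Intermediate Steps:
M(g, w) = 9 + g (M(g, w) = g + 9 = 9 + g)
-104*M(23, 6) = -104*(9 + 23) = -104*32 = -3328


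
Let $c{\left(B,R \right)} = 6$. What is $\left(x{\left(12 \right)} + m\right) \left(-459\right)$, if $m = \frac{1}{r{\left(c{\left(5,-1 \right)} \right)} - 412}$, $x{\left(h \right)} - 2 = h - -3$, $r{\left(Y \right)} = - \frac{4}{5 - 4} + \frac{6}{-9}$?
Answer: $- \frac{9752373}{1250} \approx -7801.9$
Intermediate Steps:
$r{\left(Y \right)} = - \frac{14}{3}$ ($r{\left(Y \right)} = - \frac{4}{1} + 6 \left(- \frac{1}{9}\right) = \left(-4\right) 1 - \frac{2}{3} = -4 - \frac{2}{3} = - \frac{14}{3}$)
$x{\left(h \right)} = 5 + h$ ($x{\left(h \right)} = 2 + \left(h - -3\right) = 2 + \left(h + 3\right) = 2 + \left(3 + h\right) = 5 + h$)
$m = - \frac{3}{1250}$ ($m = \frac{1}{- \frac{14}{3} - 412} = \frac{1}{- \frac{1250}{3}} = - \frac{3}{1250} \approx -0.0024$)
$\left(x{\left(12 \right)} + m\right) \left(-459\right) = \left(\left(5 + 12\right) - \frac{3}{1250}\right) \left(-459\right) = \left(17 - \frac{3}{1250}\right) \left(-459\right) = \frac{21247}{1250} \left(-459\right) = - \frac{9752373}{1250}$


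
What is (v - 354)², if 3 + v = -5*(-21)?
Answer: 63504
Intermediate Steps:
v = 102 (v = -3 - 5*(-21) = -3 + 105 = 102)
(v - 354)² = (102 - 354)² = (-252)² = 63504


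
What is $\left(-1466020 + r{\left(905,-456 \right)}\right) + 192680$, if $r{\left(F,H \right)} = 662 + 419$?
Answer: $-1272259$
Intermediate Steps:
$r{\left(F,H \right)} = 1081$
$\left(-1466020 + r{\left(905,-456 \right)}\right) + 192680 = \left(-1466020 + 1081\right) + 192680 = -1464939 + 192680 = -1272259$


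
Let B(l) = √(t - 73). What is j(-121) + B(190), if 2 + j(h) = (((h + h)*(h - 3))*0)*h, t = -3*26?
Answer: -2 + I*√151 ≈ -2.0 + 12.288*I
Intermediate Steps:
t = -78
j(h) = -2 (j(h) = -2 + (((h + h)*(h - 3))*0)*h = -2 + (((2*h)*(-3 + h))*0)*h = -2 + ((2*h*(-3 + h))*0)*h = -2 + 0*h = -2 + 0 = -2)
B(l) = I*√151 (B(l) = √(-78 - 73) = √(-151) = I*√151)
j(-121) + B(190) = -2 + I*√151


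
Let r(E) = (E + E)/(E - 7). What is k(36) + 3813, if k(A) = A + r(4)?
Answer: 11539/3 ≈ 3846.3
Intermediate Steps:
r(E) = 2*E/(-7 + E) (r(E) = (2*E)/(-7 + E) = 2*E/(-7 + E))
k(A) = -8/3 + A (k(A) = A + 2*4/(-7 + 4) = A + 2*4/(-3) = A + 2*4*(-⅓) = A - 8/3 = -8/3 + A)
k(36) + 3813 = (-8/3 + 36) + 3813 = 100/3 + 3813 = 11539/3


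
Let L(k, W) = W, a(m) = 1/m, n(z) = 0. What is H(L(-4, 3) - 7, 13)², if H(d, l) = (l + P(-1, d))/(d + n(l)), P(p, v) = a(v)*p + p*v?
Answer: 4761/256 ≈ 18.598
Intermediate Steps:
P(p, v) = p*v + p/v (P(p, v) = p/v + p*v = p*v + p/v)
H(d, l) = (l - d - 1/d)/d (H(d, l) = (l + (-d - 1/d))/(d + 0) = (l - d - 1/d)/d)
H(L(-4, 3) - 7, 13)² = (-1 - 1/(3 - 7)² + 13/(3 - 7))² = (-1 - 1/(-4)² + 13/(-4))² = (-1 - 1*1/16 + 13*(-¼))² = (-1 - 1/16 - 13/4)² = (-69/16)² = 4761/256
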